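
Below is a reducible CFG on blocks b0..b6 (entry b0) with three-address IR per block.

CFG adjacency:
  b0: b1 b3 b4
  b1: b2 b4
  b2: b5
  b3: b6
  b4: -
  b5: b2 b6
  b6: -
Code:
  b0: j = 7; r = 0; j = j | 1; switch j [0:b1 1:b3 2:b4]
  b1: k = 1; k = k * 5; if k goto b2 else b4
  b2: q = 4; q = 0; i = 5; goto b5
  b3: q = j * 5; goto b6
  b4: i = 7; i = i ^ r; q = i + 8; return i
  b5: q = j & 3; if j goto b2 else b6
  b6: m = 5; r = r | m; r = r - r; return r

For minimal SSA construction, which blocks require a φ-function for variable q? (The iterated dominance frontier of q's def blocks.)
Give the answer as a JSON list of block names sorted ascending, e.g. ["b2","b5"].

idom tree: b1←b0 b2←b1 b3←b0 b4←b0 b5←b2 b6←b0
Join-block Dom:
  b2: preds {b1,b5}: {b0,b1} ∩ {b0,b1,b2,b5} = {b0,b1}; idom=b1
  b4: preds {b0,b1}: {b0} ∩ {b0,b1} = {b0}; idom=b0
  b6: preds {b3,b5}: {b0,b3} ∩ {b0,b1,b2,b5} = {b0}; idom=b0

DF walk-up:
  b2←b1: walk · to b1
  b2←b5: walk b5→b2 to b1
  b4←b0: walk · to b0
  b4←b1: walk b1 to b0
  b6←b3: walk b3 to b0
  b6←b5: walk b5→b2→b1 to b0
  DF(b0)=∅
  DF(b1)={b4,b6}
  DF(b2)={b2,b6}
  DF(b3)={b6}
  DF(b4)=∅
  DF(b5)={b2,b6}
  DF(b6)=∅

φ for q: defs {b2,b3,b4,b5}
  DF⁺ = {b2,b6}

Answer: ["b2", "b6"]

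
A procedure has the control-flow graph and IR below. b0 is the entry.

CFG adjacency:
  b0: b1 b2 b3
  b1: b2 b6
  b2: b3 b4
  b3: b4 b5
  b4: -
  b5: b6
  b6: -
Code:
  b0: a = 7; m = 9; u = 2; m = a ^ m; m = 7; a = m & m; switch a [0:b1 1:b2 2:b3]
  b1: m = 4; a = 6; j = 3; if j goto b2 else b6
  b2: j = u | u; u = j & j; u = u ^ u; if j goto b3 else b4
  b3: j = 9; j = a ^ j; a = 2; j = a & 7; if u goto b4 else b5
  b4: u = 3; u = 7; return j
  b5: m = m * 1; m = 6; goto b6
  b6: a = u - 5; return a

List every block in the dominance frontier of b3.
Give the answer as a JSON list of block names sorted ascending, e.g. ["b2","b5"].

Answer: ["b4", "b6"]

Derivation:
idom tree: b1←b0 b2←b0 b3←b0 b4←b0 b5←b3 b6←b0
Join-block Dom:
  b2: preds {b0,b1}: {b0} ∩ {b0,b1} = {b0}; idom=b0
  b3: preds {b0,b2}: {b0} ∩ {b0,b2} = {b0}; idom=b0
  b4: preds {b2,b3}: {b0,b2} ∩ {b0,b3} = {b0}; idom=b0
  b6: preds {b1,b5}: {b0,b1} ∩ {b0,b3,b5} = {b0}; idom=b0

DF derivation:
  join b2 pred b0: · stop@b0
  join b2 pred b1: b1 stop@b0
  join b3 pred b0: · stop@b0
  join b3 pred b2: b2 stop@b0
  join b4 pred b2: b2 stop@b0
  join b4 pred b3: b3 stop@b0
  join b6 pred b1: b1 stop@b0
  join b6 pred b5: b5→b3 stop@b0
  DF(b0)=∅
  DF(b1)={b2,b6}
  DF(b2)={b3,b4}
  DF(b3)={b4,b6}
  DF(b4)=∅
  DF(b5)={b6}
  DF(b6)=∅

DF(b3) = ["b4", "b6"]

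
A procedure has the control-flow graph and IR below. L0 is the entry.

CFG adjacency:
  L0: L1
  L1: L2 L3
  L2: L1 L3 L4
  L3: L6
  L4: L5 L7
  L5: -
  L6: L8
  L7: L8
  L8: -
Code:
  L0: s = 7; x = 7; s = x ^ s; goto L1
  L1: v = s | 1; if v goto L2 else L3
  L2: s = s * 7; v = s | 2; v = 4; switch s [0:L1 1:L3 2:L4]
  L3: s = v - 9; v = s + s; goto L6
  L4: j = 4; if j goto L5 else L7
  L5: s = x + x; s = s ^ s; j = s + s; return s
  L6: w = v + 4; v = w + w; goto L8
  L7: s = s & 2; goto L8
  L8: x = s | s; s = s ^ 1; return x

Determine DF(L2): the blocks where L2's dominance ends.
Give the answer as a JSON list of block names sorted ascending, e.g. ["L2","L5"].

idom tree: L1←L0 L2←L1 L3←L1 L4←L2 L5←L4 L6←L3 L7←L4 L8←L1
Dom∩ at merges:
  L1: preds {L0,L2}: {L0} ∩ {L0,L1,L2} = {L0}; idom=L0
  L3: preds {L1,L2}: {L0,L1} ∩ {L0,L1,L2} = {L0,L1}; idom=L1
  L8: preds {L6,L7}: {L0,L1,L3,L6} ∩ {L0,L1,L2,L4,L7} = {L0,L1}; idom=L1

Frontier:
  L1←L0: walk · to L0
  L1←L2: walk L2→L1 to L0
  L3←L1: walk · to L1
  L3←L2: walk L2 to L1
  L8←L6: walk L6→L3 to L1
  L8←L7: walk L7→L4→L2 to L1
  L0 → ∅
  L1 → {L1}
  L2 → {L1,L3,L8}
  L3 → {L8}
  L4 → {L8}
  L5 → ∅
  L6 → {L8}
  L7 → {L8}
  L8 → ∅

DF(L2) = ["L1", "L3", "L8"]

Answer: ["L1", "L3", "L8"]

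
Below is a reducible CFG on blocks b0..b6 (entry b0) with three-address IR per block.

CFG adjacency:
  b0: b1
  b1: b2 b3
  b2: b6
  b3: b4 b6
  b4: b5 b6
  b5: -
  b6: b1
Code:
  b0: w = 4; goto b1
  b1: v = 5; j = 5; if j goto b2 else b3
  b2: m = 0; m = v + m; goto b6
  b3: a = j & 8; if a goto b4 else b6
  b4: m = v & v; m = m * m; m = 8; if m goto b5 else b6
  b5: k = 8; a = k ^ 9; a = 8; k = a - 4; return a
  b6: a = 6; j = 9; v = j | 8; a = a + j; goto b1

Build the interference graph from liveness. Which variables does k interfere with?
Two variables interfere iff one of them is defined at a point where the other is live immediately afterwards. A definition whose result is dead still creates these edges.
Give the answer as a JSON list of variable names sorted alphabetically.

Per-block:
  b0: {w} / ∅
  b1: {j,v} / ∅
  b2: {m} / {v}
  b3: {a} / {j}
  b4: {m} / {v}
  b5: {a,k} / ∅
  b6: {a,j,v} / ∅

Backward fixpoint:
  live b0: ∅→∅
  live b1: ∅→{j,v}
  live b2: {v}→∅
  live b3: {j,v}→{v}
  live b4: {v}→∅
  live b5: ∅→∅
  live b6: ∅→∅

Interfere edges:
  a: {j,k,v}
  j: {a,v}
  k: {a}
  m: {v}
  v: {a,j,m}
  w: ∅

N(k) = ["a"]

Answer: ["a"]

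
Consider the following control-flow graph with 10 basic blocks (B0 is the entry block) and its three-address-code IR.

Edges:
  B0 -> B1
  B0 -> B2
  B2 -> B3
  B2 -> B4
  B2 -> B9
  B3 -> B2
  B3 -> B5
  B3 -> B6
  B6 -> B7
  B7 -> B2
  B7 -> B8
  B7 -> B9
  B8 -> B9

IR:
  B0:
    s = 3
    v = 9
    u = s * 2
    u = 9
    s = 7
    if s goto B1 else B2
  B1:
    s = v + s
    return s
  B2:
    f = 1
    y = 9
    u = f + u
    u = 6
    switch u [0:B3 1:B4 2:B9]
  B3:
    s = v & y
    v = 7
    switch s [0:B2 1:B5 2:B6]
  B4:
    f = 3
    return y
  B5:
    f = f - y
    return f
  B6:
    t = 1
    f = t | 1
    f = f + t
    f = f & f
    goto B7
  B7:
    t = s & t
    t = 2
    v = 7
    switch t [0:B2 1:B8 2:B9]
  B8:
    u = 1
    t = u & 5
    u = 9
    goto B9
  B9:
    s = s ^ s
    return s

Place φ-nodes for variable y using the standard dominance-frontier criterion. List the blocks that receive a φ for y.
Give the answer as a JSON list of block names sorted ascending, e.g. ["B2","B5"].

idom tree: B1←B0 B2←B0 B3←B2 B4←B2 B5←B3 B6←B3 B7←B6 B8←B7 B9←B2
Dom at joins:
  B2: preds {B0,B3,B7}: {B0} ∩ {B0,B2,B3} ∩ {B0,B2,B3,B6,B7} = {B0}; idom=B0
  B9: preds {B2,B7,B8}: {B0,B2} ∩ {B0,B2,B3,B6,B7} ∩ {B0,B2,B3,B6,B7,B8} = {B0,B2}; idom=B2

DF derivation:
  join B2 pred B0: · stop@B0
  join B2 pred B3: B3→B2 stop@B0
  join B2 pred B7: B7→B6→B3→B2 stop@B0
  join B9 pred B2: · stop@B2
  join B9 pred B7: B7→B6→B3 stop@B2
  join B9 pred B8: B8→B7→B6→B3 stop@B2
  B0 → ∅
  B1 → ∅
  B2 → {B2}
  B3 → {B2,B9}
  B4 → ∅
  B5 → ∅
  B6 → {B2,B9}
  B7 → {B2,B9}
  B8 → {B9}
  B9 → ∅

φ for y: defs {B2}
  DF⁺ = {B2}

Answer: ["B2"]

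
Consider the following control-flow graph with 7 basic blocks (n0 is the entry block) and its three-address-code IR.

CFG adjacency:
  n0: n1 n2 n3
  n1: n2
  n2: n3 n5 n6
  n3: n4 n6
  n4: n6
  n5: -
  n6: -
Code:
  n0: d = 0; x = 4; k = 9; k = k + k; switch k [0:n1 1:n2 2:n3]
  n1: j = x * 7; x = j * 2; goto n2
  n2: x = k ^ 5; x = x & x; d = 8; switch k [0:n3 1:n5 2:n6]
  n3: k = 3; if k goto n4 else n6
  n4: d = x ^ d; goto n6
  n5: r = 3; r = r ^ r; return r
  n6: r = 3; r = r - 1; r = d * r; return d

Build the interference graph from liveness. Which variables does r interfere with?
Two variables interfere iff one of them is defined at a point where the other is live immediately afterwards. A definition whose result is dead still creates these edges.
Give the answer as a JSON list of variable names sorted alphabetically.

Answer: ["d"]

Working:
def/use:
  n0 def {d,k,x} use ∅
  n1 def {j,x} use {x}
  n2 def {d,x} use {k}
  n3 def {k} use ∅
  n4 def {d} use {d,x}
  n5 def {r} use ∅
  n6 def {r} use {d}

Live sets:
  live n0: ∅→{d,k,x}
  live n1: {k,x}→{k}
  live n2: {k}→{d,x}
  live n3: {d,x}→{d,x}
  live n4: {d,x}→{d}
  live n5: ∅→∅
  live n6: {d}→∅

Conflict graph:
  d — {k,r,x}
  j — {k}
  k — {d,j,x}
  r — {d}
  x — {d,k}

N(r) = ["d"]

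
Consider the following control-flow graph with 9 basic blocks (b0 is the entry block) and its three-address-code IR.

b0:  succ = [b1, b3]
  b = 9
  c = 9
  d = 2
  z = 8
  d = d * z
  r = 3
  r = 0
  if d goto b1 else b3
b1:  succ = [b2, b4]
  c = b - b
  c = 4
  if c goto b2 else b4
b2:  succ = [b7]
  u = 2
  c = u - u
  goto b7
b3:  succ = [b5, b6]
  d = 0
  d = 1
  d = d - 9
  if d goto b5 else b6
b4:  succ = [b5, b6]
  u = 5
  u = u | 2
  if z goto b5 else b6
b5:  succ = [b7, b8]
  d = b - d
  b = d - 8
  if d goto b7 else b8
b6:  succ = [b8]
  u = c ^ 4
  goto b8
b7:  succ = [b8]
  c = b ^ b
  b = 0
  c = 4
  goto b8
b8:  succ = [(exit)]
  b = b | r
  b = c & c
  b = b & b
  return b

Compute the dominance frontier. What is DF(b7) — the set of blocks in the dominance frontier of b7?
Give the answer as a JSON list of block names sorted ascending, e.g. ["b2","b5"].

idom tree: b1←b0 b2←b1 b3←b0 b4←b1 b5←b0 b6←b0 b7←b0 b8←b0
Dom∩ at merges:
  b5: preds {b3,b4}: {b0,b3} ∩ {b0,b1,b4} = {b0}; idom=b0
  b6: preds {b3,b4}: {b0,b3} ∩ {b0,b1,b4} = {b0}; idom=b0
  b7: preds {b2,b5}: {b0,b1,b2} ∩ {b0,b5} = {b0}; idom=b0
  b8: preds {b5,b6,b7}: {b0,b5} ∩ {b0,b6} ∩ {b0,b7} = {b0}; idom=b0

DF derivation:
  join b5 pred b3: b3 stop@b0
  join b5 pred b4: b4→b1 stop@b0
  join b6 pred b3: b3 stop@b0
  join b6 pred b4: b4→b1 stop@b0
  join b7 pred b2: b2→b1 stop@b0
  join b7 pred b5: b5 stop@b0
  join b8 pred b5: b5 stop@b0
  join b8 pred b6: b6 stop@b0
  join b8 pred b7: b7 stop@b0
  b0 → ∅
  b1 → {b5,b6,b7}
  b2 → {b7}
  b3 → {b5,b6}
  b4 → {b5,b6}
  b5 → {b7,b8}
  b6 → {b8}
  b7 → {b8}
  b8 → ∅

DF(b7) = ["b8"]

Answer: ["b8"]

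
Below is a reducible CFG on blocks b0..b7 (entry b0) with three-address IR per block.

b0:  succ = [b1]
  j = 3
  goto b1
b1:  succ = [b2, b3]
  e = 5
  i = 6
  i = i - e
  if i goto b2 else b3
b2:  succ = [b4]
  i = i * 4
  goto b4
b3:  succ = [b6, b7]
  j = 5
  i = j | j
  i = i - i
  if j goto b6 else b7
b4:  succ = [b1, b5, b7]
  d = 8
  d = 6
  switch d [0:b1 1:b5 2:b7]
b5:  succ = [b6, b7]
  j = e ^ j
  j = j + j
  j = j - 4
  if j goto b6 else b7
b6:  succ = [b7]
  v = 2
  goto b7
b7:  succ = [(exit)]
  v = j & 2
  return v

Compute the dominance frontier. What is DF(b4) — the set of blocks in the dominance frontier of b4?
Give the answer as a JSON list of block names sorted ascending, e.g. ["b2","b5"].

idom tree: b1←b0 b2←b1 b3←b1 b4←b2 b5←b4 b6←b1 b7←b1
Join-block Dom:
  b1: preds {b0,b4}: {b0} ∩ {b0,b1,b2,b4} = {b0}; idom=b0
  b6: preds {b3,b5}: {b0,b1,b3} ∩ {b0,b1,b2,b4,b5} = {b0,b1}; idom=b1
  b7: preds {b3,b4,b5,b6}: {b0,b1,b3} ∩ {b0,b1,b2,b4} ∩ {b0,b1,b2,b4,b5} ∩ {b0,b1,b6} = {b0,b1}; idom=b1

DF derivation:
  b1←b0: walk · to b0
  b1←b4: walk b4→b2→b1 to b0
  b6←b3: walk b3 to b1
  b6←b5: walk b5→b4→b2 to b1
  b7←b3: walk b3 to b1
  b7←b4: walk b4→b2 to b1
  b7←b5: walk b5→b4→b2 to b1
  b7←b6: walk b6 to b1
  b0 → ∅
  b1 → {b1}
  b2 → {b1,b6,b7}
  b3 → {b6,b7}
  b4 → {b1,b6,b7}
  b5 → {b6,b7}
  b6 → {b7}
  b7 → ∅

DF(b4) = ["b1", "b6", "b7"]

Answer: ["b1", "b6", "b7"]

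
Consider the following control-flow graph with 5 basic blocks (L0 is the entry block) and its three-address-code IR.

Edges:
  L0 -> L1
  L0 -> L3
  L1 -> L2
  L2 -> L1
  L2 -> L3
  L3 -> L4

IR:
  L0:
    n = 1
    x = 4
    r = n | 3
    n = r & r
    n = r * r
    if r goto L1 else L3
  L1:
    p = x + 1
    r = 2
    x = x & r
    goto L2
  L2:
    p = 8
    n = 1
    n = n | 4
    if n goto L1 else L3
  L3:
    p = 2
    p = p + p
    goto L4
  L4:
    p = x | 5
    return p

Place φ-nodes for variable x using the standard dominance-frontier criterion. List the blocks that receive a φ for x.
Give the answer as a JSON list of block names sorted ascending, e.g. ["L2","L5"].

Answer: ["L1", "L3"]

Derivation:
idom tree: L1←L0 L2←L1 L3←L0 L4←L3
Join-block Dom:
  L1: preds {L0,L2}: {L0} ∩ {L0,L1,L2} = {L0}; idom=L0
  L3: preds {L0,L2}: {L0} ∩ {L0,L1,L2} = {L0}; idom=L0

Frontier:
  join L1 pred L0: · stop@L0
  join L1 pred L2: L2→L1 stop@L0
  join L3 pred L0: · stop@L0
  join L3 pred L2: L2→L1 stop@L0
  L0: DF=∅
  L1: DF={L1,L3}
  L2: DF={L1,L3}
  L3: DF=∅
  L4: DF=∅

φ for x: defs {L0,L1}
  DF⁺ = {L1,L3}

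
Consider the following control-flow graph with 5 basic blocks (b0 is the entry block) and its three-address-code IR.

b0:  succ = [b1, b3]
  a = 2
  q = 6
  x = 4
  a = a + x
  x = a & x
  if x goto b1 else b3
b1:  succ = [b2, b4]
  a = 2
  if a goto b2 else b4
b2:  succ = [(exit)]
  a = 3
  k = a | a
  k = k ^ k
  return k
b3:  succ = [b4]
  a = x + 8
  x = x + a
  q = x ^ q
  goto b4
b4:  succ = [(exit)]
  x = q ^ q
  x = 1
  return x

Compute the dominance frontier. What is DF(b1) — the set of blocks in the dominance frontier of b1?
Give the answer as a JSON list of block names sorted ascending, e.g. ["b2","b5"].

idom tree: b1←b0 b2←b1 b3←b0 b4←b0
Dom∩ at merges:
  b4: preds {b1,b3}: {b0,b1} ∩ {b0,b3} = {b0}; idom=b0

DF walk-up:
  b4←b1: walk b1 to b0
  b4←b3: walk b3 to b0
  b0 → ∅
  b1 → {b4}
  b2 → ∅
  b3 → {b4}
  b4 → ∅

DF(b1) = ["b4"]

Answer: ["b4"]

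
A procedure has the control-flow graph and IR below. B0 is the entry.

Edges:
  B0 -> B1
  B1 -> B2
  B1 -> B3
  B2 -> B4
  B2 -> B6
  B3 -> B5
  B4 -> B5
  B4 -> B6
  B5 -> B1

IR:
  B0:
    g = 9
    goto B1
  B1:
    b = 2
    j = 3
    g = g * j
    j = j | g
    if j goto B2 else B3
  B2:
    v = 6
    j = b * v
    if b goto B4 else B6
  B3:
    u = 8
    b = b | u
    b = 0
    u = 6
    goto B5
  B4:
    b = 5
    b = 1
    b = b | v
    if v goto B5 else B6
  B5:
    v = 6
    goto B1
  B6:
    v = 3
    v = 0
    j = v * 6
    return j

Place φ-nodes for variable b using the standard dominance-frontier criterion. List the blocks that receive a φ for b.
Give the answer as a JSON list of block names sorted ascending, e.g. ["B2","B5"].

idom tree: B1←B0 B2←B1 B3←B1 B4←B2 B5←B1 B6←B2
Dom∩ at merges:
  B1: preds {B0,B5}: {B0} ∩ {B0,B1,B5} = {B0}; idom=B0
  B5: preds {B3,B4}: {B0,B1,B3} ∩ {B0,B1,B2,B4} = {B0,B1}; idom=B1
  B6: preds {B2,B4}: {B0,B1,B2} ∩ {B0,B1,B2,B4} = {B0,B1,B2}; idom=B2

Frontier:
  B1←B0: walk · to B0
  B1←B5: walk B5→B1 to B0
  B5←B3: walk B3 to B1
  B5←B4: walk B4→B2 to B1
  B6←B2: walk · to B2
  B6←B4: walk B4 to B2
  B0 → ∅
  B1 → {B1}
  B2 → {B5}
  B3 → {B5}
  B4 → {B5,B6}
  B5 → {B1}
  B6 → ∅

φ for b: defs {B1,B3,B4}
  DF⁺ = {B1,B5,B6}

Answer: ["B1", "B5", "B6"]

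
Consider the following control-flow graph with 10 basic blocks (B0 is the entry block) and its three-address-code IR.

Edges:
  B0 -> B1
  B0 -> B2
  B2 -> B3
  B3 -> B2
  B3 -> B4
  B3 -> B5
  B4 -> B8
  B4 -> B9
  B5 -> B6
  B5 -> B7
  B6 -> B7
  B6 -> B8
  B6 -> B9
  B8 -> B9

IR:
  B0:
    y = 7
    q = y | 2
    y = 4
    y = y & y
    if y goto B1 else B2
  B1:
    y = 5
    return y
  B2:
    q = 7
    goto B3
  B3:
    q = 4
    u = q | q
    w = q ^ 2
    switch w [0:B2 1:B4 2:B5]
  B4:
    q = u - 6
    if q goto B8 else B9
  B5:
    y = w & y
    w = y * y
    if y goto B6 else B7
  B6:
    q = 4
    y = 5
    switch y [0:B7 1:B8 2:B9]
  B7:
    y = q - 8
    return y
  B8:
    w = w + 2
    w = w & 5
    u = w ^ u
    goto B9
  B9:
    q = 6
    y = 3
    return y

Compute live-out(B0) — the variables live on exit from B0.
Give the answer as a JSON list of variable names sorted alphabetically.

Answer: ["y"]

Derivation:
Per-block:
  B0: def={q,y} ue=∅
  B1: def={y} ue=∅
  B2: def={q} ue=∅
  B3: def={q,u,w} ue=∅
  B4: def={q} ue={u}
  B5: def={w,y} ue={w,y}
  B6: def={q,y} ue=∅
  B7: def={y} ue={q}
  B8: def={u,w} ue={u,w}
  B9: def={q,y} ue=∅

Backward fixpoint:
  B0 li=∅ lo={y}
  B1 li=∅ lo=∅
  B2 li={y} lo={y}
  B3 li={y} lo={q,u,w,y}
  B4 li={u,w} lo={u,w}
  B5 li={q,u,w,y} lo={q,u,w}
  B6 li={u,w} lo={q,u,w}
  B7 li={q} lo=∅
  B8 li={u,w} lo=∅
  B9 li=∅ lo=∅

live-out(B0) = ["y"]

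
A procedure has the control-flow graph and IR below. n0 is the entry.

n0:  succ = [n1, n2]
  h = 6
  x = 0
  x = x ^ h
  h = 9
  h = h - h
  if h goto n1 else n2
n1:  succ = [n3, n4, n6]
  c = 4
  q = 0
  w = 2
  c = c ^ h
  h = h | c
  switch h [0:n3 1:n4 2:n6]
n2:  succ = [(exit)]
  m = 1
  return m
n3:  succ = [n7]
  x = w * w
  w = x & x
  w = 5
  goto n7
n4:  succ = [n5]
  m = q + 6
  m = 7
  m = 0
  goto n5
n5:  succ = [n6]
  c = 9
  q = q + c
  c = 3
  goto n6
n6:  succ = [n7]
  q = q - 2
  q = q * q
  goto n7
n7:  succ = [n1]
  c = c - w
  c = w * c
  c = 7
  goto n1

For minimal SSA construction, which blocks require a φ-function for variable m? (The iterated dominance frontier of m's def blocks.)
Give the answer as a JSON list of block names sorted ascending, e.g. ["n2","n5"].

Answer: ["n1", "n6", "n7"]

Analysis:
idom tree: n1←n0 n2←n0 n3←n1 n4←n1 n5←n4 n6←n1 n7←n1
Join-block Dom:
  n1: preds {n0,n7}: {n0} ∩ {n0,n1,n7} = {n0}; idom=n0
  n6: preds {n1,n5}: {n0,n1} ∩ {n0,n1,n4,n5} = {n0,n1}; idom=n1
  n7: preds {n3,n6}: {n0,n1,n3} ∩ {n0,n1,n6} = {n0,n1}; idom=n1

DF derivation:
  join n1 pred n0: · stop@n0
  join n1 pred n7: n7→n1 stop@n0
  join n6 pred n1: · stop@n1
  join n6 pred n5: n5→n4 stop@n1
  join n7 pred n3: n3 stop@n1
  join n7 pred n6: n6 stop@n1
  n0: DF=∅
  n1: DF={n1}
  n2: DF=∅
  n3: DF={n7}
  n4: DF={n6}
  n5: DF={n6}
  n6: DF={n7}
  n7: DF={n1}

φ for m: defs {n2,n4}
  DF⁺ = {n1,n6,n7}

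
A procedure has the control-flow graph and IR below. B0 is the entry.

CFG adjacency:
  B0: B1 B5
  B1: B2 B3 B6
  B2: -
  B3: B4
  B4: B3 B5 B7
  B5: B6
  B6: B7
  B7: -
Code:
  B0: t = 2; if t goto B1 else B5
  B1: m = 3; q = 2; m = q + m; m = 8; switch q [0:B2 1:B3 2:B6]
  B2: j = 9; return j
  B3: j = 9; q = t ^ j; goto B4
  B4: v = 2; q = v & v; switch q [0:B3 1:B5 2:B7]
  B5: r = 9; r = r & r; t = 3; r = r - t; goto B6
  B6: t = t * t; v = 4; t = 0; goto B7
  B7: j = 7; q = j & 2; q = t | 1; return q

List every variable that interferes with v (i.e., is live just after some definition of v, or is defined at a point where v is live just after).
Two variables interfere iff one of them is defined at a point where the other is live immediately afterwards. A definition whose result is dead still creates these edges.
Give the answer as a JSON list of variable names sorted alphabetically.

Answer: ["t"]

Working:
Per-block:
  B0: def={t} ue=∅
  B1: def={m,q} ue=∅
  B2: def={j} ue=∅
  B3: def={j,q} ue={t}
  B4: def={q,v} ue=∅
  B5: def={r,t} ue=∅
  B6: def={t,v} ue={t}
  B7: def={j,q} ue={t}

Liveness:
  live B0: ∅→{t}
  live B1: {t}→{t}
  live B2: ∅→∅
  live B3: {t}→{t}
  live B4: {t}→{t}
  live B5: ∅→{t}
  live B6: {t}→{t}
  live B7: {t}→∅

Interfere edges:
  j — {t}
  m — {q,t}
  q — {m,t}
  r — {t}
  t — {j,m,q,r,v}
  v — {t}

N(v) = ["t"]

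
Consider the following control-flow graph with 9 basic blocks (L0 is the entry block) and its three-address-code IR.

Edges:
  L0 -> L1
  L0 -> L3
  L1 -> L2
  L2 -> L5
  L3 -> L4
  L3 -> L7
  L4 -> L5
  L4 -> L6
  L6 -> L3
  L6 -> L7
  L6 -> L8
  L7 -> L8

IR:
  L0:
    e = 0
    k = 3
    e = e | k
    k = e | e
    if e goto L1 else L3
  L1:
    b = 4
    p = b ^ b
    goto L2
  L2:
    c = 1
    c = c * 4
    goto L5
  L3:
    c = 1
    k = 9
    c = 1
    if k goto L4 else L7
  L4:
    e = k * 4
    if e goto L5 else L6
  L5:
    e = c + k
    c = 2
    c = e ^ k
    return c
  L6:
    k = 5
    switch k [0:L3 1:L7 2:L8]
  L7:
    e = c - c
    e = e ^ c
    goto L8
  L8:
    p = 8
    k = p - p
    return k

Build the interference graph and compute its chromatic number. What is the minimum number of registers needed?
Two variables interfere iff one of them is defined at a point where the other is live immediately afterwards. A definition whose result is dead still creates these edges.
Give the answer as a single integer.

Per-block:
  L0: {e,k} / ∅
  L1: {b,p} / ∅
  L2: {c} / ∅
  L3: {c,k} / ∅
  L4: {e} / {k}
  L5: {c,e} / {c,k}
  L6: {k} / ∅
  L7: {e} / {c}
  L8: {k,p} / ∅

Backward fixpoint:
  L0 li=∅ lo={k}
  L1 li={k} lo={k}
  L2 li={k} lo={c,k}
  L3 li=∅ lo={c,k}
  L4 li={c,k} lo={c,k}
  L5 li={c,k} lo=∅
  L6 li={c} lo={c}
  L7 li={c} lo=∅
  L8 li=∅ lo=∅

Interference:
  b↔{k}
  c↔{e,k}
  e↔{c,k}
  k↔{b,c,e,p}
  p↔{k}

Registers:
  clique {c,e,k} ⇒ need ≥ 3
  assign b→c1 c→c1 e→c2 k→c0 p→c1 — no edge inside a register ⇒ χ ≤ 3
  χ = 3

Answer: 3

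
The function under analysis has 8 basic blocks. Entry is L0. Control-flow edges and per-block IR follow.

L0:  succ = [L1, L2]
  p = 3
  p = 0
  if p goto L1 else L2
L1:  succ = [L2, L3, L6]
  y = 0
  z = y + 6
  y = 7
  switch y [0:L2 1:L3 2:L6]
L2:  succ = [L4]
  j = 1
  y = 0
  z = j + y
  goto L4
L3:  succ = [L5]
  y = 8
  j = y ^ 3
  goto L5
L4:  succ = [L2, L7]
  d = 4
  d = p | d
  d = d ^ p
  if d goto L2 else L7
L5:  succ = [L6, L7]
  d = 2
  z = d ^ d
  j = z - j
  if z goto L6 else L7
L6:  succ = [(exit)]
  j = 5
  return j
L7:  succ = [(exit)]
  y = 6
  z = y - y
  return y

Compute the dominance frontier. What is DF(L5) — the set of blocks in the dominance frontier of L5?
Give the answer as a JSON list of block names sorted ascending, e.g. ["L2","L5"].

idom tree: L1←L0 L2←L0 L3←L1 L4←L2 L5←L3 L6←L1 L7←L0
Join-block Dom:
  L2: preds {L0,L1,L4}: {L0} ∩ {L0,L1} ∩ {L0,L2,L4} = {L0}; idom=L0
  L6: preds {L1,L5}: {L0,L1} ∩ {L0,L1,L3,L5} = {L0,L1}; idom=L1
  L7: preds {L4,L5}: {L0,L2,L4} ∩ {L0,L1,L3,L5} = {L0}; idom=L0

DF walk-up:
  join L2 pred L0: · stop@L0
  join L2 pred L1: L1 stop@L0
  join L2 pred L4: L4→L2 stop@L0
  join L6 pred L1: · stop@L1
  join L6 pred L5: L5→L3 stop@L1
  join L7 pred L4: L4→L2 stop@L0
  join L7 pred L5: L5→L3→L1 stop@L0
  L0 → ∅
  L1 → {L2,L7}
  L2 → {L2,L7}
  L3 → {L6,L7}
  L4 → {L2,L7}
  L5 → {L6,L7}
  L6 → ∅
  L7 → ∅

DF(L5) = ["L6", "L7"]

Answer: ["L6", "L7"]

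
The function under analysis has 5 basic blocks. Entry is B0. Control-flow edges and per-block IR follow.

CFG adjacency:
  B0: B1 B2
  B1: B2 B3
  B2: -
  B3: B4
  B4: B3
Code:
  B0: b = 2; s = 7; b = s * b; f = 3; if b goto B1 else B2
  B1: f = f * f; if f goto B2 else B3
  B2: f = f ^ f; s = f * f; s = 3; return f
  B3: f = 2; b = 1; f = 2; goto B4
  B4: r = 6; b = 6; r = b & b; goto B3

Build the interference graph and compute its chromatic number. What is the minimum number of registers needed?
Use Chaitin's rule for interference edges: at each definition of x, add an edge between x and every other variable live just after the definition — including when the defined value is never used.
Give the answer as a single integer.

Answer: 3

Derivation:
Per-block:
  B0 def {b,f,s} use ∅
  B1 def {f} use {f}
  B2 def {f,s} use {f}
  B3 def {b,f} use ∅
  B4 def {b,r} use ∅

Live sets:
  B0: in=∅ out={f}
  B1: in={f} out={f}
  B2: in={f} out=∅
  B3: in=∅ out=∅
  B4: in=∅ out=∅

Conflict graph:
  b↔{f,s}
  f↔{b,s}
  r↔∅
  s↔{b,f}

Registers:
  {b,f,s} pairwise interfere (3-clique) ⇒ χ ≥ 3
  assign b→c0 f→c1 r→c0 s→c2 — no edge inside a register ⇒ χ ≤ 3
  χ = 3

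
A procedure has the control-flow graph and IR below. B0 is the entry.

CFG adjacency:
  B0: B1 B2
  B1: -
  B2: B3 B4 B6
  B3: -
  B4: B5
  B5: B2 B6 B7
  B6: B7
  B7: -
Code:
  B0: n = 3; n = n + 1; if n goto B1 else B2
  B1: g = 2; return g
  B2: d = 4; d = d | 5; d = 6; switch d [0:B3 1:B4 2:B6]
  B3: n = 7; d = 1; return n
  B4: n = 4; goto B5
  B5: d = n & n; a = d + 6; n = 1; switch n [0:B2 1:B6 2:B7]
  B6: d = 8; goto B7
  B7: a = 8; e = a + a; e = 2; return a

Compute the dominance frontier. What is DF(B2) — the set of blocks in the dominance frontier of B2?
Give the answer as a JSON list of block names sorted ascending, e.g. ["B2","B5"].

idom tree: B1←B0 B2←B0 B3←B2 B4←B2 B5←B4 B6←B2 B7←B2
Dom at joins:
  B2: preds {B0,B5}: {B0} ∩ {B0,B2,B4,B5} = {B0}; idom=B0
  B6: preds {B2,B5}: {B0,B2} ∩ {B0,B2,B4,B5} = {B0,B2}; idom=B2
  B7: preds {B5,B6}: {B0,B2,B4,B5} ∩ {B0,B2,B6} = {B0,B2}; idom=B2

DF derivation:
  B2←B0: walk · to B0
  B2←B5: walk B5→B4→B2 to B0
  B6←B2: walk · to B2
  B6←B5: walk B5→B4 to B2
  B7←B5: walk B5→B4 to B2
  B7←B6: walk B6 to B2
  B0 → ∅
  B1 → ∅
  B2 → {B2}
  B3 → ∅
  B4 → {B2,B6,B7}
  B5 → {B2,B6,B7}
  B6 → {B7}
  B7 → ∅

DF(B2) = ["B2"]

Answer: ["B2"]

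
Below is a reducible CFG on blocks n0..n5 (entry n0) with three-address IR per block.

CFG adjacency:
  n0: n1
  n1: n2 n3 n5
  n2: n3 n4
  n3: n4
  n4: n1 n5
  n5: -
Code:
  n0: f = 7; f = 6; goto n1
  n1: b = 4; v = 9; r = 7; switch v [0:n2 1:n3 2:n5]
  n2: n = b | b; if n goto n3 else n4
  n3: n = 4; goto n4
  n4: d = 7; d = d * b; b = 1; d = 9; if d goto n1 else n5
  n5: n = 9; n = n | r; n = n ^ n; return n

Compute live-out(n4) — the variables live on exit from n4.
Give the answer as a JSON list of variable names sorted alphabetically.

Block summaries:
  n0 def {f} use ∅
  n1 def {b,r,v} use ∅
  n2 def {n} use {b}
  n3 def {n} use ∅
  n4 def {b,d} use {b}
  n5 def {n} use {r}

Live sets:
  n0: in=∅ out=∅
  n1: in=∅ out={b,r}
  n2: in={b,r} out={b,r}
  n3: in={b,r} out={b,r}
  n4: in={b,r} out={r}
  n5: in={r} out=∅

live-out(n4) = ["r"]

Answer: ["r"]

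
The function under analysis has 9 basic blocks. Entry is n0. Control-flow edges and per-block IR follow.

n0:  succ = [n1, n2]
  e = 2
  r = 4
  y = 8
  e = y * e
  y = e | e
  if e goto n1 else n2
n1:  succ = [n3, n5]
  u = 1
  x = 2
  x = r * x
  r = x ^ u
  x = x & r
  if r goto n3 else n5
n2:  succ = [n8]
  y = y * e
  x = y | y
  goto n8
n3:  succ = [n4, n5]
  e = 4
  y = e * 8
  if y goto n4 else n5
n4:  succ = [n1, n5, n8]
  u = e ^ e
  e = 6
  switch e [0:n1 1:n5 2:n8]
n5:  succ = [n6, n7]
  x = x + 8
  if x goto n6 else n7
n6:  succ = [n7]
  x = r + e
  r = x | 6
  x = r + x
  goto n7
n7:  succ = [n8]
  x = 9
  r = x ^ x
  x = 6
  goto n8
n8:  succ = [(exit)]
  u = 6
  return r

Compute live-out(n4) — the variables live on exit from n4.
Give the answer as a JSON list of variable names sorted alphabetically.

Answer: ["e", "r", "x"]

Working:
def/use:
  n0: def={e,r,y} ue=∅
  n1: def={r,u,x} ue={r}
  n2: def={x,y} ue={e,y}
  n3: def={e,y} ue=∅
  n4: def={e,u} ue={e}
  n5: def={x} ue={x}
  n6: def={r,x} ue={e,r}
  n7: def={r,x} ue=∅
  n8: def={u} ue={r}

Liveness:
  n0 li=∅ lo={e,r,y}
  n1 li={e,r} lo={e,r,x}
  n2 li={e,r,y} lo={r}
  n3 li={r,x} lo={e,r,x}
  n4 li={e,r,x} lo={e,r,x}
  n5 li={e,r,x} lo={e,r}
  n6 li={e,r} lo=∅
  n7 li=∅ lo={r}
  n8 li={r} lo=∅

live-out(n4) = ["e", "r", "x"]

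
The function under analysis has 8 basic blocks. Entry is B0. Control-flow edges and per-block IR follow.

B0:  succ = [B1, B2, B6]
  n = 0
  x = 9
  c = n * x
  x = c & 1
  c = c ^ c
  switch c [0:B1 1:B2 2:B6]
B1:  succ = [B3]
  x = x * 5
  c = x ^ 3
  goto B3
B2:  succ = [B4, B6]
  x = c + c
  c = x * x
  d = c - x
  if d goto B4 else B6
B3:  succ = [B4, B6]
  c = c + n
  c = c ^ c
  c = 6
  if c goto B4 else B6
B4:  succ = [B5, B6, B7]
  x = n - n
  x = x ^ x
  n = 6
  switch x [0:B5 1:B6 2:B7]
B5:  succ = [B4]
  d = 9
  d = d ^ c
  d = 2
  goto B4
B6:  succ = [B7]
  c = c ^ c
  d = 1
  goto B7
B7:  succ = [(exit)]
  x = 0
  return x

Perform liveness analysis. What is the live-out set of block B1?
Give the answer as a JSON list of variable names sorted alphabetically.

Answer: ["c", "n"]

Derivation:
Block summaries:
  B0: {c,n,x} / ∅
  B1: {c,x} / {x}
  B2: {c,d,x} / {c}
  B3: {c} / {c,n}
  B4: {n,x} / {n}
  B5: {d} / {c}
  B6: {c,d} / {c}
  B7: {x} / ∅

Live sets:
  B0: in=∅ out={c,n,x}
  B1: in={n,x} out={c,n}
  B2: in={c,n} out={c,n}
  B3: in={c,n} out={c,n}
  B4: in={c,n} out={c,n}
  B5: in={c,n} out={c,n}
  B6: in={c} out=∅
  B7: in=∅ out=∅

live-out(B1) = ["c", "n"]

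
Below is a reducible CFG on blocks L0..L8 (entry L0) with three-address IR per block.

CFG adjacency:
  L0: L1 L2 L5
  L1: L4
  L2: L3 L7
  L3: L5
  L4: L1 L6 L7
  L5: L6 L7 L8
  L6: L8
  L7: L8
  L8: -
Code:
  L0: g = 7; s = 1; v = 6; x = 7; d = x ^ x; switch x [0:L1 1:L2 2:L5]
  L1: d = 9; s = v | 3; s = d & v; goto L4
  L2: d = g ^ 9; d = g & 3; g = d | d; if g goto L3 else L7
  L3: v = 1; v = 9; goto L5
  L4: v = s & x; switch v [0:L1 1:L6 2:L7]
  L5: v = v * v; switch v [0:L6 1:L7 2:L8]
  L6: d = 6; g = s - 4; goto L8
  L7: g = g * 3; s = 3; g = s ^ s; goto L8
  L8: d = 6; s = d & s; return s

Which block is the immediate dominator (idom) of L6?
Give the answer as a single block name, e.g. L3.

idom tree: L1←L0 L2←L0 L3←L2 L4←L1 L5←L0 L6←L0 L7←L0 L8←L0
Dom∩ at merges:
  L1: preds {L0,L4}: {L0} ∩ {L0,L1,L4} = {L0}; idom=L0
  L5: preds {L0,L3}: {L0} ∩ {L0,L2,L3} = {L0}; idom=L0
  L6: preds {L4,L5}: {L0,L1,L4} ∩ {L0,L5} = {L0}; idom=L0
  L7: preds {L2,L4,L5}: {L0,L2} ∩ {L0,L1,L4} ∩ {L0,L5} = {L0}; idom=L0
  L8: preds {L5,L6,L7}: {L0,L5} ∩ {L0,L6} ∩ {L0,L7} = {L0}; idom=L0

idom(L6) = L0

Answer: L0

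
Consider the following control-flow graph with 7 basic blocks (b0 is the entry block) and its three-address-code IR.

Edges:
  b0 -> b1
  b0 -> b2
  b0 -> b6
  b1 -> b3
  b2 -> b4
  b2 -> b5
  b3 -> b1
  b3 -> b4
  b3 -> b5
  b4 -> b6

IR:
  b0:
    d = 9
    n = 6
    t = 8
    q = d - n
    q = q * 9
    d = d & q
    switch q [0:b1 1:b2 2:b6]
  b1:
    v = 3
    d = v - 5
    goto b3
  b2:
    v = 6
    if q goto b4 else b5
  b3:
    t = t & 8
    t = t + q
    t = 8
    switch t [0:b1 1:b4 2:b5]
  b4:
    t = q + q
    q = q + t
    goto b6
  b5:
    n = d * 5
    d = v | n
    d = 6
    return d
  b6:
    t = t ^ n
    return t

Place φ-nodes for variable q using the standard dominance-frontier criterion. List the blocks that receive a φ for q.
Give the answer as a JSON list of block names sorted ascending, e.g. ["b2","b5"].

idom tree: b1←b0 b2←b0 b3←b1 b4←b0 b5←b0 b6←b0
Dom at joins:
  b1: preds {b0,b3}: {b0} ∩ {b0,b1,b3} = {b0}; idom=b0
  b4: preds {b2,b3}: {b0,b2} ∩ {b0,b1,b3} = {b0}; idom=b0
  b5: preds {b2,b3}: {b0,b2} ∩ {b0,b1,b3} = {b0}; idom=b0
  b6: preds {b0,b4}: {b0} ∩ {b0,b4} = {b0}; idom=b0

DF walk-up:
  join b1 pred b0: · stop@b0
  join b1 pred b3: b3→b1 stop@b0
  join b4 pred b2: b2 stop@b0
  join b4 pred b3: b3→b1 stop@b0
  join b5 pred b2: b2 stop@b0
  join b5 pred b3: b3→b1 stop@b0
  join b6 pred b0: · stop@b0
  join b6 pred b4: b4 stop@b0
  b0 → ∅
  b1 → {b1,b4,b5}
  b2 → {b4,b5}
  b3 → {b1,b4,b5}
  b4 → {b6}
  b5 → ∅
  b6 → ∅

φ for q: defs {b0,b4}
  DF⁺ = {b6}

Answer: ["b6"]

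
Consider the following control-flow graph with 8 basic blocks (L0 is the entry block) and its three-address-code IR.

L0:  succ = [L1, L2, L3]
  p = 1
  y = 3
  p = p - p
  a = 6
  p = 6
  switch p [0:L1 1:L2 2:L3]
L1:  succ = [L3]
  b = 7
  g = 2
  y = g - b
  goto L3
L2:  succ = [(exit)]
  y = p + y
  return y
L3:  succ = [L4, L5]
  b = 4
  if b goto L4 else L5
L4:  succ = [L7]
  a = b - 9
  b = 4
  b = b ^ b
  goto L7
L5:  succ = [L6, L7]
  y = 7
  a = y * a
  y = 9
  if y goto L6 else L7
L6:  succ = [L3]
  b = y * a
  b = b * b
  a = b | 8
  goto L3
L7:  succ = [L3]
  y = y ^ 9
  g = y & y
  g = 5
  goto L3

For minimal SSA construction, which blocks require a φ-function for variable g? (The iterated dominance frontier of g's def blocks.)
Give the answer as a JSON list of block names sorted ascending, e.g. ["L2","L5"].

idom tree: L1←L0 L2←L0 L3←L0 L4←L3 L5←L3 L6←L5 L7←L3
Join-block Dom:
  L3: preds {L0,L1,L6,L7}: {L0} ∩ {L0,L1} ∩ {L0,L3,L5,L6} ∩ {L0,L3,L7} = {L0}; idom=L0
  L7: preds {L4,L5}: {L0,L3,L4} ∩ {L0,L3,L5} = {L0,L3}; idom=L3

Frontier:
  join L3 pred L0: · stop@L0
  join L3 pred L1: L1 stop@L0
  join L3 pred L6: L6→L5→L3 stop@L0
  join L3 pred L7: L7→L3 stop@L0
  join L7 pred L4: L4 stop@L3
  join L7 pred L5: L5 stop@L3
  DF(L0)=∅
  DF(L1)={L3}
  DF(L2)=∅
  DF(L3)={L3}
  DF(L4)={L7}
  DF(L5)={L3,L7}
  DF(L6)={L3}
  DF(L7)={L3}

φ for g: defs {L1,L7}
  DF⁺ = {L3}

Answer: ["L3"]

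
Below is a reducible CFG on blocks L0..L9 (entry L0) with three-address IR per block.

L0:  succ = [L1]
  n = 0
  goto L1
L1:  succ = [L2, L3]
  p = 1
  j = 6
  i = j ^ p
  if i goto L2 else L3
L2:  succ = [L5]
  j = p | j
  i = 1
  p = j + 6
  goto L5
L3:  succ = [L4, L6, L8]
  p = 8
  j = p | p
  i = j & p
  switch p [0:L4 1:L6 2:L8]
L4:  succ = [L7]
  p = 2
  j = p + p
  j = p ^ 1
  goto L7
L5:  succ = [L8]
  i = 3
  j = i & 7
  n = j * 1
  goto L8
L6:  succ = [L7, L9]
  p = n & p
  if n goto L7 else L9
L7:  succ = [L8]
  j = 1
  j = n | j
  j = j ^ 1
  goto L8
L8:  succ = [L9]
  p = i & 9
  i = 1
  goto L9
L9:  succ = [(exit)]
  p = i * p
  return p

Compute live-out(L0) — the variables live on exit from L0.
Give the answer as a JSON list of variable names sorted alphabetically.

Answer: ["n"]

Derivation:
Per-block:
  L0: def={n} ue=∅
  L1: def={i,j,p} ue=∅
  L2: def={i,j,p} ue={j,p}
  L3: def={i,j,p} ue=∅
  L4: def={j,p} ue=∅
  L5: def={i,j,n} ue=∅
  L6: def={p} ue={n,p}
  L7: def={j} ue={n}
  L8: def={i,p} ue={i}
  L9: def={p} ue={i,p}

Backward fixpoint:
  L0: in=∅ out={n}
  L1: in={n} out={j,n,p}
  L2: in={j,p} out=∅
  L3: in={n} out={i,n,p}
  L4: in={i,n} out={i,n}
  L5: in=∅ out={i}
  L6: in={i,n,p} out={i,n,p}
  L7: in={i,n} out={i}
  L8: in={i} out={i,p}
  L9: in={i,p} out=∅

live-out(L0) = ["n"]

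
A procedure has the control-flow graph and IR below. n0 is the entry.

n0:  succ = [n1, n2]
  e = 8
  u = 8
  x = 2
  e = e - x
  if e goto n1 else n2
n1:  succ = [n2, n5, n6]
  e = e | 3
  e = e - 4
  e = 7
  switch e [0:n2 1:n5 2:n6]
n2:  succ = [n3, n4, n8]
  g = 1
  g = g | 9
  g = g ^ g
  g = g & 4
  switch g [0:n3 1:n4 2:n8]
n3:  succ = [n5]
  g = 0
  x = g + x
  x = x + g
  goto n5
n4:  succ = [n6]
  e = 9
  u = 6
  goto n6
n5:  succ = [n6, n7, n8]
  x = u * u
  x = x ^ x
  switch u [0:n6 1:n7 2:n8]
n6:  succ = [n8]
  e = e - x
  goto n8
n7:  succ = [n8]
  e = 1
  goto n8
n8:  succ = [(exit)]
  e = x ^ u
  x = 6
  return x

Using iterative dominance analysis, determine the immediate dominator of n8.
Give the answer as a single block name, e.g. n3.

Answer: n0

Analysis:
idom tree: n1←n0 n2←n0 n3←n2 n4←n2 n5←n0 n6←n0 n7←n5 n8←n0
Dom∩ at merges:
  n2: preds {n0,n1}: {n0} ∩ {n0,n1} = {n0}; idom=n0
  n5: preds {n1,n3}: {n0,n1} ∩ {n0,n2,n3} = {n0}; idom=n0
  n6: preds {n1,n4,n5}: {n0,n1} ∩ {n0,n2,n4} ∩ {n0,n5} = {n0}; idom=n0
  n8: preds {n2,n5,n6,n7}: {n0,n2} ∩ {n0,n5} ∩ {n0,n6} ∩ {n0,n5,n7} = {n0}; idom=n0

idom(n8) = n0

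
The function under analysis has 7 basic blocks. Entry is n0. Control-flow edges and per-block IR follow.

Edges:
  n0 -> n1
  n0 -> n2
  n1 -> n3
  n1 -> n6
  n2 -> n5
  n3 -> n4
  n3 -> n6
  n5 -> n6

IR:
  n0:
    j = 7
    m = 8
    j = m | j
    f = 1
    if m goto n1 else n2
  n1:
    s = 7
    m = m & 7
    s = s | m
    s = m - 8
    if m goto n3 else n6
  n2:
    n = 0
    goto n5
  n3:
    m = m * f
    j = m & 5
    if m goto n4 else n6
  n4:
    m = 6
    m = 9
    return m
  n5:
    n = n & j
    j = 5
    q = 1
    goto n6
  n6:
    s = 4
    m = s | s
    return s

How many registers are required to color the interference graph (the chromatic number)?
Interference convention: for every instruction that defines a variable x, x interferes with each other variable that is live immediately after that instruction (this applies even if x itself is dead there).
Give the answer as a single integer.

Block summaries:
  n0: {f,j,m} / ∅
  n1: {m,s} / {m}
  n2: {n} / ∅
  n3: {j,m} / {f,m}
  n4: {m} / ∅
  n5: {j,n,q} / {j,n}
  n6: {m,s} / ∅

Liveness:
  n0 li=∅ lo={f,j,m}
  n1 li={f,m} lo={f,m}
  n2 li={j} lo={j,n}
  n3 li={f,m} lo=∅
  n4 li=∅ lo=∅
  n5 li={j,n} lo=∅
  n6 li=∅ lo=∅

Interfere edges:
  f: {j,m,s}
  j: {f,m,n}
  m: {f,j,s}
  n: {j}
  q: ∅
  s: {f,m}

Registers:
  {f,j,m} pairwise interfere (3-clique) ⇒ χ ≥ 3
  3-colouring: R0={f,n,q}  R1={j,s}  R2={m}
  χ = 3

Answer: 3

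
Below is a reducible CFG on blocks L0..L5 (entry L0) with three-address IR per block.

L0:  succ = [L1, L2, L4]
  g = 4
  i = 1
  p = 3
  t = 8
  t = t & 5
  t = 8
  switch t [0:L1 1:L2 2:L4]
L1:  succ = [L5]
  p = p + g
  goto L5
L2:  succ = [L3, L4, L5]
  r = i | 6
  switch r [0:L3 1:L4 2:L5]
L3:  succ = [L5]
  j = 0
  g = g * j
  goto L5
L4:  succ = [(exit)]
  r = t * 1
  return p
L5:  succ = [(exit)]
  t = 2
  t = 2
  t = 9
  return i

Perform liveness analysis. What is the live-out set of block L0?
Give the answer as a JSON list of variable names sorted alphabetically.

def/use:
  L0: def={g,i,p,t} ue=∅
  L1: def={p} ue={g,p}
  L2: def={r} ue={i}
  L3: def={g,j} ue={g}
  L4: def={r} ue={p,t}
  L5: def={t} ue={i}

Backward fixpoint:
  live L0: ∅→{g,i,p,t}
  live L1: {g,i,p}→{i}
  live L2: {g,i,p,t}→{g,i,p,t}
  live L3: {g,i}→{i}
  live L4: {p,t}→∅
  live L5: {i}→∅

live-out(L0) = ["g", "i", "p", "t"]

Answer: ["g", "i", "p", "t"]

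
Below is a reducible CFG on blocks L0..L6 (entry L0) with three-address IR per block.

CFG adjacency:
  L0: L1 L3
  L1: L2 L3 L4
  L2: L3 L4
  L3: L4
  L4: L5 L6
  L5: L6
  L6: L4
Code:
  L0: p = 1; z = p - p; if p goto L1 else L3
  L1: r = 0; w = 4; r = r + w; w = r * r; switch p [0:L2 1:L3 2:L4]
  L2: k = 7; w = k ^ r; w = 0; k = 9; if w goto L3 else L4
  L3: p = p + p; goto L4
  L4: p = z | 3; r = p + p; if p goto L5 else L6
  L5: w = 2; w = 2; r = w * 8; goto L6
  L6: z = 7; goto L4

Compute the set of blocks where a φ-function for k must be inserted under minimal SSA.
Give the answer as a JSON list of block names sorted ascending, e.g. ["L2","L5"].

Answer: ["L3", "L4"]

Working:
idom tree: L1←L0 L2←L1 L3←L0 L4←L0 L5←L4 L6←L4
Dom at joins:
  L3: preds {L0,L1,L2}: {L0} ∩ {L0,L1} ∩ {L0,L1,L2} = {L0}; idom=L0
  L4: preds {L1,L2,L3,L6}: {L0,L1} ∩ {L0,L1,L2} ∩ {L0,L3} ∩ {L0,L4,L6} = {L0}; idom=L0
  L6: preds {L4,L5}: {L0,L4} ∩ {L0,L4,L5} = {L0,L4}; idom=L4

DF walk-up:
  join L3 pred L0: · stop@L0
  join L3 pred L1: L1 stop@L0
  join L3 pred L2: L2→L1 stop@L0
  join L4 pred L1: L1 stop@L0
  join L4 pred L2: L2→L1 stop@L0
  join L4 pred L3: L3 stop@L0
  join L4 pred L6: L6→L4 stop@L0
  join L6 pred L4: · stop@L4
  join L6 pred L5: L5 stop@L4
  L0: DF=∅
  L1: DF={L3,L4}
  L2: DF={L3,L4}
  L3: DF={L4}
  L4: DF={L4}
  L5: DF={L6}
  L6: DF={L4}

φ for k: defs {L2}
  DF⁺ = {L3,L4}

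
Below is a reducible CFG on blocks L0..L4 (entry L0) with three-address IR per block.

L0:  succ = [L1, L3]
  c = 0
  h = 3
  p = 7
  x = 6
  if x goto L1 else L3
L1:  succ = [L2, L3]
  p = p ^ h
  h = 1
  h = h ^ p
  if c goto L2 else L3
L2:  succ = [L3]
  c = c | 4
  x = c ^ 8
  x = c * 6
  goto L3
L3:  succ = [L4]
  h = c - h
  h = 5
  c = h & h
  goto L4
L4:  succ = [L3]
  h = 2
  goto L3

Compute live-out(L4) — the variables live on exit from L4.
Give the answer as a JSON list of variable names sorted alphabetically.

Per-block:
  L0 def {c,h,p,x} use ∅
  L1 def {h,p} use {c,h,p}
  L2 def {c,x} use {c}
  L3 def {c,h} use {c,h}
  L4 def {h} use ∅

Live sets:
  L0: in=∅ out={c,h,p}
  L1: in={c,h,p} out={c,h}
  L2: in={c,h} out={c,h}
  L3: in={c,h} out={c}
  L4: in={c} out={c,h}

live-out(L4) = ["c", "h"]

Answer: ["c", "h"]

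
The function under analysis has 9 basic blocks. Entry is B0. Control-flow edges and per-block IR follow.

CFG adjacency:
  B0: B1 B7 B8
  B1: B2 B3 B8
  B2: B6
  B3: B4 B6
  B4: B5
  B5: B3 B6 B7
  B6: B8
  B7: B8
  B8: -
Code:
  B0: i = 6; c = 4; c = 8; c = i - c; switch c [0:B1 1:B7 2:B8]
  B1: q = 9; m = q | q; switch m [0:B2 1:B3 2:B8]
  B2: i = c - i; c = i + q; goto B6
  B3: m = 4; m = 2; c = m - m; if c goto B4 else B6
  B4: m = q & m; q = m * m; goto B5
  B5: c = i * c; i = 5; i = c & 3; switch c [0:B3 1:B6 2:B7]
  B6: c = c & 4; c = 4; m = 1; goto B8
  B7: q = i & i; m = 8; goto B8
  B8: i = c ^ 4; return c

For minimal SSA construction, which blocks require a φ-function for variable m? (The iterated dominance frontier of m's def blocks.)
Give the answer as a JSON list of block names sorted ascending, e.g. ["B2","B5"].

Answer: ["B3", "B6", "B7", "B8"]

Analysis:
idom tree: B1←B0 B2←B1 B3←B1 B4←B3 B5←B4 B6←B1 B7←B0 B8←B0
Join-block Dom:
  B3: preds {B1,B5}: {B0,B1} ∩ {B0,B1,B3,B4,B5} = {B0,B1}; idom=B1
  B6: preds {B2,B3,B5}: {B0,B1,B2} ∩ {B0,B1,B3} ∩ {B0,B1,B3,B4,B5} = {B0,B1}; idom=B1
  B7: preds {B0,B5}: {B0} ∩ {B0,B1,B3,B4,B5} = {B0}; idom=B0
  B8: preds {B0,B1,B6,B7}: {B0} ∩ {B0,B1} ∩ {B0,B1,B6} ∩ {B0,B7} = {B0}; idom=B0

Frontier:
  B3←B1: walk · to B1
  B3←B5: walk B5→B4→B3 to B1
  B6←B2: walk B2 to B1
  B6←B3: walk B3 to B1
  B6←B5: walk B5→B4→B3 to B1
  B7←B0: walk · to B0
  B7←B5: walk B5→B4→B3→B1 to B0
  B8←B0: walk · to B0
  B8←B1: walk B1 to B0
  B8←B6: walk B6→B1 to B0
  B8←B7: walk B7 to B0
  DF(B0)=∅
  DF(B1)={B7,B8}
  DF(B2)={B6}
  DF(B3)={B3,B6,B7}
  DF(B4)={B3,B6,B7}
  DF(B5)={B3,B6,B7}
  DF(B6)={B8}
  DF(B7)={B8}
  DF(B8)=∅

φ for m: defs {B1,B3,B4,B6,B7}
  DF⁺ = {B3,B6,B7,B8}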